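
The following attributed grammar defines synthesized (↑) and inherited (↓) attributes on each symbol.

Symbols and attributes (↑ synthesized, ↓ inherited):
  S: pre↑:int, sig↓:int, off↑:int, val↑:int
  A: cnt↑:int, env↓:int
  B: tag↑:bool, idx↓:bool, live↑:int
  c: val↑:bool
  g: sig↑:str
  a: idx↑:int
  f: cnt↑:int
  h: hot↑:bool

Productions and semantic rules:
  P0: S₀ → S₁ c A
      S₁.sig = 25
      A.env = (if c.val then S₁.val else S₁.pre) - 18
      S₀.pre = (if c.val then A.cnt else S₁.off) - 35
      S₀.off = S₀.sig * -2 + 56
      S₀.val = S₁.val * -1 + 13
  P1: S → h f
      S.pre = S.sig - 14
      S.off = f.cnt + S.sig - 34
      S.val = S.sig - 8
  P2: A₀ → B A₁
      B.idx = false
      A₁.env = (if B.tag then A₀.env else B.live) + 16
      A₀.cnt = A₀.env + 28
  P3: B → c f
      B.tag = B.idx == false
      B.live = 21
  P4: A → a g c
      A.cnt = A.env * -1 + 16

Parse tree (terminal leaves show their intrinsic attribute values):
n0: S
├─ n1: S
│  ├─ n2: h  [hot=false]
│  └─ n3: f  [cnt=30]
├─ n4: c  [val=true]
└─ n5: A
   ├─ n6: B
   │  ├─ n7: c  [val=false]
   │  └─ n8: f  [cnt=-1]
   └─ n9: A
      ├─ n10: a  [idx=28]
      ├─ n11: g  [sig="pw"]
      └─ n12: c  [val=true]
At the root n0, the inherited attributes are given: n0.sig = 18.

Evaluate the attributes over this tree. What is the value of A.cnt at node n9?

1. n0.sig = 18  [given at root]
2. n1.sig = 25  [25]
3. n2.hot = false  [terminal]
4. n3.cnt = 30  [terminal]
5. n1.pre = 11  [S.sig - 14]
6. n1.off = 21  [f.cnt + S.sig - 34]
7. n1.val = 17  [S.sig - 8]
8. n4.val = true  [terminal]
9. n5.env = -1  [(if c.val then S₁.val else S₁.pre) - 18]
10. n6.idx = false  [false]
11. n7.val = false  [terminal]
12. n8.cnt = -1  [terminal]
13. n6.tag = true  [B.idx == false]
14. n6.live = 21  [21]
15. n9.env = 15  [(if B.tag then A₀.env else B.live) + 16]
16. n10.idx = 28  [terminal]
17. n11.sig = "pw"  [terminal]
18. n12.val = true  [terminal]
19. n9.cnt = 1  [A.env * -1 + 16]
20. n5.cnt = 27  [A₀.env + 28]
21. n0.pre = -8  [(if c.val then A.cnt else S₁.off) - 35]
22. n0.off = 20  [S₀.sig * -2 + 56]
23. n0.val = -4  [S₁.val * -1 + 13]

1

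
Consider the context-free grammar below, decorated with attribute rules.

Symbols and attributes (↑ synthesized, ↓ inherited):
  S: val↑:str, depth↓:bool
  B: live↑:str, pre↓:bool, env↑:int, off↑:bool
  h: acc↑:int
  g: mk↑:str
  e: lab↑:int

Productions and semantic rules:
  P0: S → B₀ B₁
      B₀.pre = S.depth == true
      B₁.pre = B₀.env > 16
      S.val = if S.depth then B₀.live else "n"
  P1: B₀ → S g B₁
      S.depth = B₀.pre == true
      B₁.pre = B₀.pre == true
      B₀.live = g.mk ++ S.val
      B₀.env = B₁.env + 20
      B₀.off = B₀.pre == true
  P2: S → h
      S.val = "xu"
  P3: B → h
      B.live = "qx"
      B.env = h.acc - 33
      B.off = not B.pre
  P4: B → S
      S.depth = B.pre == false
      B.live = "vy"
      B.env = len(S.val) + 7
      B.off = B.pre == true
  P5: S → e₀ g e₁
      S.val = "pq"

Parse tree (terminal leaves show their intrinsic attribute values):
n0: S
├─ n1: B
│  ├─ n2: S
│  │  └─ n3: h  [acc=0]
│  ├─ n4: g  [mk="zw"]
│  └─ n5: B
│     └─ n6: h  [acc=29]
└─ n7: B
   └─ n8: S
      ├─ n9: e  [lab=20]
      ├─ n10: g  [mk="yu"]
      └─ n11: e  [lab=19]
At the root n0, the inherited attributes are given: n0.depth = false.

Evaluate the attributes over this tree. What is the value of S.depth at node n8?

true

1. n0.depth = false  [given at root]
2. n1.pre = false  [S.depth == true]
3. n2.depth = false  [B₀.pre == true]
4. n3.acc = 0  [terminal]
5. n2.val = "xu"  ["xu"]
6. n4.mk = "zw"  [terminal]
7. n5.pre = false  [B₀.pre == true]
8. n6.acc = 29  [terminal]
9. n5.live = "qx"  ["qx"]
10. n5.env = -4  [h.acc - 33]
11. n5.off = true  [not B.pre]
12. n1.live = "zwxu"  [g.mk ++ S.val]
13. n1.env = 16  [B₁.env + 20]
14. n1.off = false  [B₀.pre == true]
15. n7.pre = false  [B₀.env > 16]
16. n8.depth = true  [B.pre == false]
17. n9.lab = 20  [terminal]
18. n10.mk = "yu"  [terminal]
19. n11.lab = 19  [terminal]
20. n8.val = "pq"  ["pq"]
21. n7.live = "vy"  ["vy"]
22. n7.env = 9  [len(S.val) + 7]
23. n7.off = false  [B.pre == true]
24. n0.val = "n"  [if S.depth then B₀.live else "n"]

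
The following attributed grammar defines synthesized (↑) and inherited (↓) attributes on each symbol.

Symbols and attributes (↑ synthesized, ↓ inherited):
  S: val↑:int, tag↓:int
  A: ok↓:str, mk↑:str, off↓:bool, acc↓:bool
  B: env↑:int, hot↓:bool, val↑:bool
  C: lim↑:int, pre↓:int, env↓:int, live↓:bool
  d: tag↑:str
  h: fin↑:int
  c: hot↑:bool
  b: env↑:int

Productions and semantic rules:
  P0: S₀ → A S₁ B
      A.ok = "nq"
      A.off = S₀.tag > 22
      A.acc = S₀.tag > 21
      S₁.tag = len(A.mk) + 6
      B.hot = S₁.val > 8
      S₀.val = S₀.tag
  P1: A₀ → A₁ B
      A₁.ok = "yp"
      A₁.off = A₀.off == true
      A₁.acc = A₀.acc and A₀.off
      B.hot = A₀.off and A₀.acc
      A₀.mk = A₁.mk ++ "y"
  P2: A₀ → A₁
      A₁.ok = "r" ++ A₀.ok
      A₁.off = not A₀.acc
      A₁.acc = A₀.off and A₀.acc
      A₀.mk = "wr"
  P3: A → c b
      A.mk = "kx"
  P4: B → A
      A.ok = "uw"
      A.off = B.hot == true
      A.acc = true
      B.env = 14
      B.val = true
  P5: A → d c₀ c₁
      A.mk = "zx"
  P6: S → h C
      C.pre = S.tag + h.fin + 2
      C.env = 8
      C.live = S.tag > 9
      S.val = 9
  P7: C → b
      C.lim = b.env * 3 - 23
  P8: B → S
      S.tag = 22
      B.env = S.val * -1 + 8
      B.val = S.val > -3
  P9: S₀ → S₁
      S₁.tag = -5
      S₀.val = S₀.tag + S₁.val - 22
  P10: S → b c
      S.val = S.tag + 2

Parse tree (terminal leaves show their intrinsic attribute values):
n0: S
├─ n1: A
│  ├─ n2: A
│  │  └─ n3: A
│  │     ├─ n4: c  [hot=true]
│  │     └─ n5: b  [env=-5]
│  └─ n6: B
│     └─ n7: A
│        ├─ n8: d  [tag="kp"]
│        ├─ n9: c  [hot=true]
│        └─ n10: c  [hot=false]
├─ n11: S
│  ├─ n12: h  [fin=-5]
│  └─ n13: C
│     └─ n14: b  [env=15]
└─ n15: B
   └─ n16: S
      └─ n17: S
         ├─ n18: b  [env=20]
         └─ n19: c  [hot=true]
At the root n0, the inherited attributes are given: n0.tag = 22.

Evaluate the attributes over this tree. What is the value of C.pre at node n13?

6

1. n0.tag = 22  [given at root]
2. n1.ok = "nq"  ["nq"]
3. n1.off = false  [S₀.tag > 22]
4. n1.acc = true  [S₀.tag > 21]
5. n2.ok = "yp"  ["yp"]
6. n2.off = false  [A₀.off == true]
7. n2.acc = false  [A₀.acc and A₀.off]
8. n3.ok = "ryp"  ["r" ++ A₀.ok]
9. n3.off = true  [not A₀.acc]
10. n3.acc = false  [A₀.off and A₀.acc]
11. n4.hot = true  [terminal]
12. n5.env = -5  [terminal]
13. n3.mk = "kx"  ["kx"]
14. n2.mk = "wr"  ["wr"]
15. n6.hot = false  [A₀.off and A₀.acc]
16. n7.ok = "uw"  ["uw"]
17. n7.off = false  [B.hot == true]
18. n7.acc = true  [true]
19. n8.tag = "kp"  [terminal]
20. n9.hot = true  [terminal]
21. n10.hot = false  [terminal]
22. n7.mk = "zx"  ["zx"]
23. n6.env = 14  [14]
24. n6.val = true  [true]
25. n1.mk = "wry"  [A₁.mk ++ "y"]
26. n11.tag = 9  [len(A.mk) + 6]
27. n12.fin = -5  [terminal]
28. n13.pre = 6  [S.tag + h.fin + 2]
29. n13.env = 8  [8]
30. n13.live = false  [S.tag > 9]
31. n14.env = 15  [terminal]
32. n13.lim = 22  [b.env * 3 - 23]
33. n11.val = 9  [9]
34. n15.hot = true  [S₁.val > 8]
35. n16.tag = 22  [22]
36. n17.tag = -5  [-5]
37. n18.env = 20  [terminal]
38. n19.hot = true  [terminal]
39. n17.val = -3  [S.tag + 2]
40. n16.val = -3  [S₀.tag + S₁.val - 22]
41. n15.env = 11  [S.val * -1 + 8]
42. n15.val = false  [S.val > -3]
43. n0.val = 22  [S₀.tag]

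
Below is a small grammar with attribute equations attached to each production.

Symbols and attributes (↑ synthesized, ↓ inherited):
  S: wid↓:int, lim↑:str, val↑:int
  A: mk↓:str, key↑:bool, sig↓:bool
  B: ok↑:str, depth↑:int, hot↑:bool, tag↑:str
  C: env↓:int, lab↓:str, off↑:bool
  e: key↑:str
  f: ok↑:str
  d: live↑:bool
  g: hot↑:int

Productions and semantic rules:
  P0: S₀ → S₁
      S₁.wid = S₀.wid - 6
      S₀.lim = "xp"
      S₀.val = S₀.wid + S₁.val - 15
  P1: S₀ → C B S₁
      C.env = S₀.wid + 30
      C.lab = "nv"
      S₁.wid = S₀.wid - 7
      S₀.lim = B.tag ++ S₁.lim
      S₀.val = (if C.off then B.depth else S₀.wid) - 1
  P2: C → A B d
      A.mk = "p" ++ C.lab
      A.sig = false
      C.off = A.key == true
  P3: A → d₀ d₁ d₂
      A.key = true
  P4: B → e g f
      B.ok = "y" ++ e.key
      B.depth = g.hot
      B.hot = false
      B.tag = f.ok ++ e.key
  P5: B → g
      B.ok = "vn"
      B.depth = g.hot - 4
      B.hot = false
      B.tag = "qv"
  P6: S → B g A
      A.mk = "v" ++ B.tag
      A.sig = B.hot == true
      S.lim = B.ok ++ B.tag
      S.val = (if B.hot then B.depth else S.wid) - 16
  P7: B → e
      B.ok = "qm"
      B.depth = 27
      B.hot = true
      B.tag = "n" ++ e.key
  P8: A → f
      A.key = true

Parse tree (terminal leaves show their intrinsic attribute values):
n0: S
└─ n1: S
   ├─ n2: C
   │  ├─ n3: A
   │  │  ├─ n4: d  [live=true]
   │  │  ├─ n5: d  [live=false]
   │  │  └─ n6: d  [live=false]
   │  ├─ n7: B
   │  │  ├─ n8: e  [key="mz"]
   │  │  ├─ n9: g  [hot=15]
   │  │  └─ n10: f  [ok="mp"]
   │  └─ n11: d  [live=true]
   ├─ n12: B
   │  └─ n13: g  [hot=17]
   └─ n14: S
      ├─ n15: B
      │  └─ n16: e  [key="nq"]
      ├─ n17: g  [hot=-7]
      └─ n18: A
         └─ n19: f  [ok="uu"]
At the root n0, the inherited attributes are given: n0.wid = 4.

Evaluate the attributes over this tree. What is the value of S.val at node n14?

11

1. n0.wid = 4  [given at root]
2. n1.wid = -2  [S₀.wid - 6]
3. n2.env = 28  [S₀.wid + 30]
4. n2.lab = "nv"  ["nv"]
5. n3.mk = "pnv"  ["p" ++ C.lab]
6. n3.sig = false  [false]
7. n4.live = true  [terminal]
8. n5.live = false  [terminal]
9. n6.live = false  [terminal]
10. n3.key = true  [true]
11. n8.key = "mz"  [terminal]
12. n9.hot = 15  [terminal]
13. n10.ok = "mp"  [terminal]
14. n7.ok = "ymz"  ["y" ++ e.key]
15. n7.depth = 15  [g.hot]
16. n7.hot = false  [false]
17. n7.tag = "mpmz"  [f.ok ++ e.key]
18. n11.live = true  [terminal]
19. n2.off = true  [A.key == true]
20. n13.hot = 17  [terminal]
21. n12.ok = "vn"  ["vn"]
22. n12.depth = 13  [g.hot - 4]
23. n12.hot = false  [false]
24. n12.tag = "qv"  ["qv"]
25. n14.wid = -9  [S₀.wid - 7]
26. n16.key = "nq"  [terminal]
27. n15.ok = "qm"  ["qm"]
28. n15.depth = 27  [27]
29. n15.hot = true  [true]
30. n15.tag = "nnq"  ["n" ++ e.key]
31. n17.hot = -7  [terminal]
32. n18.mk = "vnnq"  ["v" ++ B.tag]
33. n18.sig = true  [B.hot == true]
34. n19.ok = "uu"  [terminal]
35. n18.key = true  [true]
36. n14.lim = "qmnnq"  [B.ok ++ B.tag]
37. n14.val = 11  [(if B.hot then B.depth else S.wid) - 16]
38. n1.lim = "qvqmnnq"  [B.tag ++ S₁.lim]
39. n1.val = 12  [(if C.off then B.depth else S₀.wid) - 1]
40. n0.lim = "xp"  ["xp"]
41. n0.val = 1  [S₀.wid + S₁.val - 15]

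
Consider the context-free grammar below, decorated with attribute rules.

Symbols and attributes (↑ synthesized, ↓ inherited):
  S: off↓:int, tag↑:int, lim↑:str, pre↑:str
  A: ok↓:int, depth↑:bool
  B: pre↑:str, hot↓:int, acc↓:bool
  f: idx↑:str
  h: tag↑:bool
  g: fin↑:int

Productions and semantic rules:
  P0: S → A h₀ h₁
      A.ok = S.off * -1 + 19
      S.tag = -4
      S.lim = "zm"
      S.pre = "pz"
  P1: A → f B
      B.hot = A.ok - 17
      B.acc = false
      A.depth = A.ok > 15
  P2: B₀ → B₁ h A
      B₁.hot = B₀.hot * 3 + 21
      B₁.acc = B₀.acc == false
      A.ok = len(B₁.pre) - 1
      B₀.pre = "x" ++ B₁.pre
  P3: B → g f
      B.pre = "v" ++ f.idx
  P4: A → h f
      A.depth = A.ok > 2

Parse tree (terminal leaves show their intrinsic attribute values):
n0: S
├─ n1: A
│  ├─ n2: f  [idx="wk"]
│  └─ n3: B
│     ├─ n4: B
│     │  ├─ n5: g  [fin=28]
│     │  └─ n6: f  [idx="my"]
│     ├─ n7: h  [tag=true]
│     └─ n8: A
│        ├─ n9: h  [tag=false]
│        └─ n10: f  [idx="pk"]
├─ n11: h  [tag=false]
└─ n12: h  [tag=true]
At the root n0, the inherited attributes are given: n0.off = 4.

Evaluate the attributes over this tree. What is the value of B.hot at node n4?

1. n0.off = 4  [given at root]
2. n1.ok = 15  [S.off * -1 + 19]
3. n2.idx = "wk"  [terminal]
4. n3.hot = -2  [A.ok - 17]
5. n3.acc = false  [false]
6. n4.hot = 15  [B₀.hot * 3 + 21]
7. n4.acc = true  [B₀.acc == false]
8. n5.fin = 28  [terminal]
9. n6.idx = "my"  [terminal]
10. n4.pre = "vmy"  ["v" ++ f.idx]
11. n7.tag = true  [terminal]
12. n8.ok = 2  [len(B₁.pre) - 1]
13. n9.tag = false  [terminal]
14. n10.idx = "pk"  [terminal]
15. n8.depth = false  [A.ok > 2]
16. n3.pre = "xvmy"  ["x" ++ B₁.pre]
17. n1.depth = false  [A.ok > 15]
18. n11.tag = false  [terminal]
19. n12.tag = true  [terminal]
20. n0.tag = -4  [-4]
21. n0.lim = "zm"  ["zm"]
22. n0.pre = "pz"  ["pz"]

15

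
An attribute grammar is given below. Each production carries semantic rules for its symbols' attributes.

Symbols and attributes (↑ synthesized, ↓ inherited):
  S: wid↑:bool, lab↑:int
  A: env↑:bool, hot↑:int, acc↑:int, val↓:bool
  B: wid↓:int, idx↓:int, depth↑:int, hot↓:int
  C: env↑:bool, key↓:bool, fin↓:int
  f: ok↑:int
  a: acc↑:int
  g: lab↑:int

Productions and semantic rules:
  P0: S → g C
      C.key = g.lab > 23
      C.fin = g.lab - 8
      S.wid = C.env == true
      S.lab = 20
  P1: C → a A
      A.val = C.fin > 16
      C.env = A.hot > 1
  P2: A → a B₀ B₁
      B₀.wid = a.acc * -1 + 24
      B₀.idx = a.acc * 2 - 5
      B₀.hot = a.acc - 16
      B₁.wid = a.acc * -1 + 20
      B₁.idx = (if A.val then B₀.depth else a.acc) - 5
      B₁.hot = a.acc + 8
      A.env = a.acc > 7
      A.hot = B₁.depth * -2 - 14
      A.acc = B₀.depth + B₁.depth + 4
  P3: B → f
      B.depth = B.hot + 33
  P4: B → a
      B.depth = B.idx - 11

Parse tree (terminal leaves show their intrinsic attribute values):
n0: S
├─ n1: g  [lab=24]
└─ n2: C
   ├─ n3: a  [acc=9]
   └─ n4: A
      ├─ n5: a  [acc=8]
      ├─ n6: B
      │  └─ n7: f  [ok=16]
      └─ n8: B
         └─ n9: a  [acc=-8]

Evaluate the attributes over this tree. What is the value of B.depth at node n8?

1. n1.lab = 24  [terminal]
2. n2.key = true  [g.lab > 23]
3. n2.fin = 16  [g.lab - 8]
4. n3.acc = 9  [terminal]
5. n4.val = false  [C.fin > 16]
6. n5.acc = 8  [terminal]
7. n6.wid = 16  [a.acc * -1 + 24]
8. n6.idx = 11  [a.acc * 2 - 5]
9. n6.hot = -8  [a.acc - 16]
10. n7.ok = 16  [terminal]
11. n6.depth = 25  [B.hot + 33]
12. n8.wid = 12  [a.acc * -1 + 20]
13. n8.idx = 3  [(if A.val then B₀.depth else a.acc) - 5]
14. n8.hot = 16  [a.acc + 8]
15. n9.acc = -8  [terminal]
16. n8.depth = -8  [B.idx - 11]
17. n4.env = true  [a.acc > 7]
18. n4.hot = 2  [B₁.depth * -2 - 14]
19. n4.acc = 21  [B₀.depth + B₁.depth + 4]
20. n2.env = true  [A.hot > 1]
21. n0.wid = true  [C.env == true]
22. n0.lab = 20  [20]

-8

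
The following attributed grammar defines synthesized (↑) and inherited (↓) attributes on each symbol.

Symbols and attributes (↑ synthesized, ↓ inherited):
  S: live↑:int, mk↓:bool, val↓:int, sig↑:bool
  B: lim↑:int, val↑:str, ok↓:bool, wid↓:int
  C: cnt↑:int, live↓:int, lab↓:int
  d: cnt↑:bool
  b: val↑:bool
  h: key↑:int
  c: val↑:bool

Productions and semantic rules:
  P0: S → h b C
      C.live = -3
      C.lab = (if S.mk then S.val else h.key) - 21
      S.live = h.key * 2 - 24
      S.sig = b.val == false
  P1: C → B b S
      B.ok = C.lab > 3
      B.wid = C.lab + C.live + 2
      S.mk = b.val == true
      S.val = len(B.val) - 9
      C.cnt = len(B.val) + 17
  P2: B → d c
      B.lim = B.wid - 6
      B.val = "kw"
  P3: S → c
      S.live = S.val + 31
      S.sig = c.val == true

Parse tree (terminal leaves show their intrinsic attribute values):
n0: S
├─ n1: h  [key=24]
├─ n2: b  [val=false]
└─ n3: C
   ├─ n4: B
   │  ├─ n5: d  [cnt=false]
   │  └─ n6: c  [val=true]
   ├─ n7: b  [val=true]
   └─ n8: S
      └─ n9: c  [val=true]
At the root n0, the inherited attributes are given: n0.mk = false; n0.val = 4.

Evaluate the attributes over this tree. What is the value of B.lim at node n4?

1. n0.mk = false  [given at root]
2. n0.val = 4  [given at root]
3. n1.key = 24  [terminal]
4. n2.val = false  [terminal]
5. n3.live = -3  [-3]
6. n3.lab = 3  [(if S.mk then S.val else h.key) - 21]
7. n4.ok = false  [C.lab > 3]
8. n4.wid = 2  [C.lab + C.live + 2]
9. n5.cnt = false  [terminal]
10. n6.val = true  [terminal]
11. n4.lim = -4  [B.wid - 6]
12. n4.val = "kw"  ["kw"]
13. n7.val = true  [terminal]
14. n8.mk = true  [b.val == true]
15. n8.val = -7  [len(B.val) - 9]
16. n9.val = true  [terminal]
17. n8.live = 24  [S.val + 31]
18. n8.sig = true  [c.val == true]
19. n3.cnt = 19  [len(B.val) + 17]
20. n0.live = 24  [h.key * 2 - 24]
21. n0.sig = true  [b.val == false]

-4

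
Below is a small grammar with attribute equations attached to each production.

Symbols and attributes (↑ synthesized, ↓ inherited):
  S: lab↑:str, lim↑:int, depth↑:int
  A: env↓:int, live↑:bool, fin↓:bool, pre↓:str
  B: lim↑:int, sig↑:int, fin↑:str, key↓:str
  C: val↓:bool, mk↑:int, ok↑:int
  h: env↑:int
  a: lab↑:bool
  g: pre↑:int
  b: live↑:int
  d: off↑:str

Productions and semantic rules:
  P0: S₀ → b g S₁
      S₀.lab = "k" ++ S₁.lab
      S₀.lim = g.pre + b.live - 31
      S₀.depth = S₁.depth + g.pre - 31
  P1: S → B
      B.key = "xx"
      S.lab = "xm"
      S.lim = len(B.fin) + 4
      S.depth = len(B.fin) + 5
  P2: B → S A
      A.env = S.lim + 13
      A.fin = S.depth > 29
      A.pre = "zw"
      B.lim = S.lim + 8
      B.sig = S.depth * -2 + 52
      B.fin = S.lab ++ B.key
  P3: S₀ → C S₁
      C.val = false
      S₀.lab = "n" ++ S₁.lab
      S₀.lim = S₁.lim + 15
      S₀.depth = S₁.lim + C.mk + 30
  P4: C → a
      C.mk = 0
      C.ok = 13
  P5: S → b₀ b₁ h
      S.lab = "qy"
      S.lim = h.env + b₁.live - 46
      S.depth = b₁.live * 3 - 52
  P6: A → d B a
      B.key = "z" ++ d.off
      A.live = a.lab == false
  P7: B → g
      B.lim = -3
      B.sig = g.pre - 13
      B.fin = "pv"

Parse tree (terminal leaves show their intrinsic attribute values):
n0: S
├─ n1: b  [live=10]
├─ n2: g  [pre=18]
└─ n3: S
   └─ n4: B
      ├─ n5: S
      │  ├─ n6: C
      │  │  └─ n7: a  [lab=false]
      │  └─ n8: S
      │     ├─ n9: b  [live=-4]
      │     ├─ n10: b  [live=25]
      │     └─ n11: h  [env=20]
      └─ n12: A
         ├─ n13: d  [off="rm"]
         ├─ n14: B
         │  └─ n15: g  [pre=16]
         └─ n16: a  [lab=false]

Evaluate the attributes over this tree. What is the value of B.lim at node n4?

1. n1.live = 10  [terminal]
2. n2.pre = 18  [terminal]
3. n4.key = "xx"  ["xx"]
4. n6.val = false  [false]
5. n7.lab = false  [terminal]
6. n6.mk = 0  [0]
7. n6.ok = 13  [13]
8. n9.live = -4  [terminal]
9. n10.live = 25  [terminal]
10. n11.env = 20  [terminal]
11. n8.lab = "qy"  ["qy"]
12. n8.lim = -1  [h.env + b₁.live - 46]
13. n8.depth = 23  [b₁.live * 3 - 52]
14. n5.lab = "nqy"  ["n" ++ S₁.lab]
15. n5.lim = 14  [S₁.lim + 15]
16. n5.depth = 29  [S₁.lim + C.mk + 30]
17. n12.env = 27  [S.lim + 13]
18. n12.fin = false  [S.depth > 29]
19. n12.pre = "zw"  ["zw"]
20. n13.off = "rm"  [terminal]
21. n14.key = "zrm"  ["z" ++ d.off]
22. n15.pre = 16  [terminal]
23. n14.lim = -3  [-3]
24. n14.sig = 3  [g.pre - 13]
25. n14.fin = "pv"  ["pv"]
26. n16.lab = false  [terminal]
27. n12.live = true  [a.lab == false]
28. n4.lim = 22  [S.lim + 8]
29. n4.sig = -6  [S.depth * -2 + 52]
30. n4.fin = "nqyxx"  [S.lab ++ B.key]
31. n3.lab = "xm"  ["xm"]
32. n3.lim = 9  [len(B.fin) + 4]
33. n3.depth = 10  [len(B.fin) + 5]
34. n0.lab = "kxm"  ["k" ++ S₁.lab]
35. n0.lim = -3  [g.pre + b.live - 31]
36. n0.depth = -3  [S₁.depth + g.pre - 31]

22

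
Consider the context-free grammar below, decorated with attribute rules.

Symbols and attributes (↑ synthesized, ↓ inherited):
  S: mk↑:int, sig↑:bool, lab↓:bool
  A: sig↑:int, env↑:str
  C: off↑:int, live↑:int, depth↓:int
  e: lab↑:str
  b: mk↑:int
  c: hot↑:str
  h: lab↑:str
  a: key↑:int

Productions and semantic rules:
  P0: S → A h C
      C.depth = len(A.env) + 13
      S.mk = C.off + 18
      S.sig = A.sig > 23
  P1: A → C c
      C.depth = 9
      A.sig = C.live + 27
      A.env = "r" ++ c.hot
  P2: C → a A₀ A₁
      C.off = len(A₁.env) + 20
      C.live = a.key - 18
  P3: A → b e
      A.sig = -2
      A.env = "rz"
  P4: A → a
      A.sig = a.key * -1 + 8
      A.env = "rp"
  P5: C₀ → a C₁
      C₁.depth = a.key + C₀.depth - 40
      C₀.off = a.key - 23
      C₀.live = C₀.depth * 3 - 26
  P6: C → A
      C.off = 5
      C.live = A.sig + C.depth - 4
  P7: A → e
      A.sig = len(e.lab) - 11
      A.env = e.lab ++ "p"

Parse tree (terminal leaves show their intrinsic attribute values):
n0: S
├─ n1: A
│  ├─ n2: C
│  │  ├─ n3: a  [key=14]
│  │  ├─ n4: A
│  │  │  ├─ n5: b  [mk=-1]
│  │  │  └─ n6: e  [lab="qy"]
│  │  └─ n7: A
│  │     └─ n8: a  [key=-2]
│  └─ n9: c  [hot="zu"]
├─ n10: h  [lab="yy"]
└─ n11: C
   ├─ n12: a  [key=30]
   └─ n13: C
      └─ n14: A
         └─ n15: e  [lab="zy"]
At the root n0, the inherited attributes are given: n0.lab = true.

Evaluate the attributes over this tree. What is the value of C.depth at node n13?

1. n0.lab = true  [given at root]
2. n2.depth = 9  [9]
3. n3.key = 14  [terminal]
4. n5.mk = -1  [terminal]
5. n6.lab = "qy"  [terminal]
6. n4.sig = -2  [-2]
7. n4.env = "rz"  ["rz"]
8. n8.key = -2  [terminal]
9. n7.sig = 10  [a.key * -1 + 8]
10. n7.env = "rp"  ["rp"]
11. n2.off = 22  [len(A₁.env) + 20]
12. n2.live = -4  [a.key - 18]
13. n9.hot = "zu"  [terminal]
14. n1.sig = 23  [C.live + 27]
15. n1.env = "rzu"  ["r" ++ c.hot]
16. n10.lab = "yy"  [terminal]
17. n11.depth = 16  [len(A.env) + 13]
18. n12.key = 30  [terminal]
19. n13.depth = 6  [a.key + C₀.depth - 40]
20. n15.lab = "zy"  [terminal]
21. n14.sig = -9  [len(e.lab) - 11]
22. n14.env = "zyp"  [e.lab ++ "p"]
23. n13.off = 5  [5]
24. n13.live = -7  [A.sig + C.depth - 4]
25. n11.off = 7  [a.key - 23]
26. n11.live = 22  [C₀.depth * 3 - 26]
27. n0.mk = 25  [C.off + 18]
28. n0.sig = false  [A.sig > 23]

6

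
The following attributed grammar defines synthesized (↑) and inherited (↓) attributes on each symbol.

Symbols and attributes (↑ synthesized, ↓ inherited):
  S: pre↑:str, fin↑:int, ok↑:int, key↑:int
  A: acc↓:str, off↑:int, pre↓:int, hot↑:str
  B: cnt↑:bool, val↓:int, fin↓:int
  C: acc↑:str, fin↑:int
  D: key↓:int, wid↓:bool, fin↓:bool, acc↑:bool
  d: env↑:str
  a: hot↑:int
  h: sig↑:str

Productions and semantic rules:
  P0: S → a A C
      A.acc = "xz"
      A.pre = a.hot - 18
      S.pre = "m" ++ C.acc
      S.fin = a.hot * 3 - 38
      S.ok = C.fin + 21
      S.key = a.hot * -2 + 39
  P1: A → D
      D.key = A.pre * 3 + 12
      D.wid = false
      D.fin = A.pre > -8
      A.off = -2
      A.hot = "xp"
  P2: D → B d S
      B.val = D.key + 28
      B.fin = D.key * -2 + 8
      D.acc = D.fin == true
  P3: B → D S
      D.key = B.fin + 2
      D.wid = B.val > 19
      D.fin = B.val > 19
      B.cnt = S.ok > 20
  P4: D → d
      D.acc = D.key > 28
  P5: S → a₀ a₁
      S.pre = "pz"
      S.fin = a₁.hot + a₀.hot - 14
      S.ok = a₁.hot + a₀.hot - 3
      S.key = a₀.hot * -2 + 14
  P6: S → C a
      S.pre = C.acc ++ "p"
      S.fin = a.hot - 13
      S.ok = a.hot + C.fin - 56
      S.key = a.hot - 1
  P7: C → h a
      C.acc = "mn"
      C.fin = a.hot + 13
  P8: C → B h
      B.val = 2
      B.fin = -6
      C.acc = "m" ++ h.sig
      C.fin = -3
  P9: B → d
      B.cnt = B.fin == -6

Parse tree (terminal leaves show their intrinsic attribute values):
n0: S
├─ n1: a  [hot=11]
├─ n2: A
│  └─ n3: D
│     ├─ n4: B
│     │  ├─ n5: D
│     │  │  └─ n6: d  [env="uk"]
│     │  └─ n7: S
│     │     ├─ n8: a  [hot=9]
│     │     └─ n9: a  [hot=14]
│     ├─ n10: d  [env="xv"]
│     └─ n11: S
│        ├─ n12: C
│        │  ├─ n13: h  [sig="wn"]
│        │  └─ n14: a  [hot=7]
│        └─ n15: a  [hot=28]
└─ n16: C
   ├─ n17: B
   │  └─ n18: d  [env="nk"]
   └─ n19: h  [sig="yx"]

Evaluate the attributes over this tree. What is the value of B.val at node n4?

19

1. n1.hot = 11  [terminal]
2. n2.acc = "xz"  ["xz"]
3. n2.pre = -7  [a.hot - 18]
4. n3.key = -9  [A.pre * 3 + 12]
5. n3.wid = false  [false]
6. n3.fin = true  [A.pre > -8]
7. n4.val = 19  [D.key + 28]
8. n4.fin = 26  [D.key * -2 + 8]
9. n5.key = 28  [B.fin + 2]
10. n5.wid = false  [B.val > 19]
11. n5.fin = false  [B.val > 19]
12. n6.env = "uk"  [terminal]
13. n5.acc = false  [D.key > 28]
14. n8.hot = 9  [terminal]
15. n9.hot = 14  [terminal]
16. n7.pre = "pz"  ["pz"]
17. n7.fin = 9  [a₁.hot + a₀.hot - 14]
18. n7.ok = 20  [a₁.hot + a₀.hot - 3]
19. n7.key = -4  [a₀.hot * -2 + 14]
20. n4.cnt = false  [S.ok > 20]
21. n10.env = "xv"  [terminal]
22. n13.sig = "wn"  [terminal]
23. n14.hot = 7  [terminal]
24. n12.acc = "mn"  ["mn"]
25. n12.fin = 20  [a.hot + 13]
26. n15.hot = 28  [terminal]
27. n11.pre = "mnp"  [C.acc ++ "p"]
28. n11.fin = 15  [a.hot - 13]
29. n11.ok = -8  [a.hot + C.fin - 56]
30. n11.key = 27  [a.hot - 1]
31. n3.acc = true  [D.fin == true]
32. n2.off = -2  [-2]
33. n2.hot = "xp"  ["xp"]
34. n17.val = 2  [2]
35. n17.fin = -6  [-6]
36. n18.env = "nk"  [terminal]
37. n17.cnt = true  [B.fin == -6]
38. n19.sig = "yx"  [terminal]
39. n16.acc = "myx"  ["m" ++ h.sig]
40. n16.fin = -3  [-3]
41. n0.pre = "mmyx"  ["m" ++ C.acc]
42. n0.fin = -5  [a.hot * 3 - 38]
43. n0.ok = 18  [C.fin + 21]
44. n0.key = 17  [a.hot * -2 + 39]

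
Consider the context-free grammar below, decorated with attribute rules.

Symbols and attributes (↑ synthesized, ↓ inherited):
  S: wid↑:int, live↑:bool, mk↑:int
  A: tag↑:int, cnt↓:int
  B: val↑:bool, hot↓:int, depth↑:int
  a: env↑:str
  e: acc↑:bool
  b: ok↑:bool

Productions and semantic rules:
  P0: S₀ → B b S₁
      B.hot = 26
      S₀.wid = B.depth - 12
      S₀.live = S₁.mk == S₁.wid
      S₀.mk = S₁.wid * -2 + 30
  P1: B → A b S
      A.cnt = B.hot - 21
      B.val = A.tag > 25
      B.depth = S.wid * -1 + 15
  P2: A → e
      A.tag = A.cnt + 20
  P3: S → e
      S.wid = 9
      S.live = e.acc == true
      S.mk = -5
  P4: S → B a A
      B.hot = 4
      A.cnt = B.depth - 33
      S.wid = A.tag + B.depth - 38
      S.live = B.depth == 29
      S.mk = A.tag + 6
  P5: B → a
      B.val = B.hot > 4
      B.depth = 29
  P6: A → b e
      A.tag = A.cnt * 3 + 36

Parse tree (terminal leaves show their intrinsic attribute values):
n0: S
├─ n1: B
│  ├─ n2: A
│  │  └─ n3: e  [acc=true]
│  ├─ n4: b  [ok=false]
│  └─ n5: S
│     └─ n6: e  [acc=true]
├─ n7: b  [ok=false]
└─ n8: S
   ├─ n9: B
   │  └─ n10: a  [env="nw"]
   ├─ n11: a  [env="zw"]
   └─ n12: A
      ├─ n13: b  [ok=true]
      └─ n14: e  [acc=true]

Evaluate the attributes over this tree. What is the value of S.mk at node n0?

1. n1.hot = 26  [26]
2. n2.cnt = 5  [B.hot - 21]
3. n3.acc = true  [terminal]
4. n2.tag = 25  [A.cnt + 20]
5. n4.ok = false  [terminal]
6. n6.acc = true  [terminal]
7. n5.wid = 9  [9]
8. n5.live = true  [e.acc == true]
9. n5.mk = -5  [-5]
10. n1.val = false  [A.tag > 25]
11. n1.depth = 6  [S.wid * -1 + 15]
12. n7.ok = false  [terminal]
13. n9.hot = 4  [4]
14. n10.env = "nw"  [terminal]
15. n9.val = false  [B.hot > 4]
16. n9.depth = 29  [29]
17. n11.env = "zw"  [terminal]
18. n12.cnt = -4  [B.depth - 33]
19. n13.ok = true  [terminal]
20. n14.acc = true  [terminal]
21. n12.tag = 24  [A.cnt * 3 + 36]
22. n8.wid = 15  [A.tag + B.depth - 38]
23. n8.live = true  [B.depth == 29]
24. n8.mk = 30  [A.tag + 6]
25. n0.wid = -6  [B.depth - 12]
26. n0.live = false  [S₁.mk == S₁.wid]
27. n0.mk = 0  [S₁.wid * -2 + 30]

0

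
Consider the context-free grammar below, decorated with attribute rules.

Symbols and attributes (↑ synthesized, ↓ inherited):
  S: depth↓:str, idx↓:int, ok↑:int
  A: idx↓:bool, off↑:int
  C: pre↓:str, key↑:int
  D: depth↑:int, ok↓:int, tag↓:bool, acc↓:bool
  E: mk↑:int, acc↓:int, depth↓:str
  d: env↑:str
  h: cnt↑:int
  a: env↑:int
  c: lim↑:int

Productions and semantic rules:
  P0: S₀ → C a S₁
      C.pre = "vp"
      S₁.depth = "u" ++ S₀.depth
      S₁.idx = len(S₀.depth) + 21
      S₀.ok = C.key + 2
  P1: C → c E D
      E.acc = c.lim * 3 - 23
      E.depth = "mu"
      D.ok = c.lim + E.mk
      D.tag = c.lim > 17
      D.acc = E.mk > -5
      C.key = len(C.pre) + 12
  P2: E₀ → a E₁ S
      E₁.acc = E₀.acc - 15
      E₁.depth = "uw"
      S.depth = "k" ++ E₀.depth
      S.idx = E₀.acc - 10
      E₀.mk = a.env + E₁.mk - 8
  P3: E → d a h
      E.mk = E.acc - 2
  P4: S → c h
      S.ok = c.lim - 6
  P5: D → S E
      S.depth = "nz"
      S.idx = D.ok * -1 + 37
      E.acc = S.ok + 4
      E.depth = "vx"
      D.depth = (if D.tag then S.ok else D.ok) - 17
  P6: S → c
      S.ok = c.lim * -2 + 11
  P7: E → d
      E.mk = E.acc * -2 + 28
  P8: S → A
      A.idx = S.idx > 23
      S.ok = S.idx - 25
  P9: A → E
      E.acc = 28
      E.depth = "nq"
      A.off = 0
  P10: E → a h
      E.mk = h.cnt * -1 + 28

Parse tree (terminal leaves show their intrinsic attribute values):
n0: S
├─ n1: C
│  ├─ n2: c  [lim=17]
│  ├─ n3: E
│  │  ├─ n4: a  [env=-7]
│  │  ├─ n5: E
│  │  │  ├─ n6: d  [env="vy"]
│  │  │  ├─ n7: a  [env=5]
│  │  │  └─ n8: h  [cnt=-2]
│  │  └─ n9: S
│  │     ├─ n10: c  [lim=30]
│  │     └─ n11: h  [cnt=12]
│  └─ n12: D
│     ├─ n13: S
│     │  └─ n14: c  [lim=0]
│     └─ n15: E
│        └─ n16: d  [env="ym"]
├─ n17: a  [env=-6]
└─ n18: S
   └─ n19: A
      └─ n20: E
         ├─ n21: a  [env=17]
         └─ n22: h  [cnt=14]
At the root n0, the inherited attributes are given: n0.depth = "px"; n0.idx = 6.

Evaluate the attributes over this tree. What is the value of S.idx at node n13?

1. n0.depth = "px"  [given at root]
2. n0.idx = 6  [given at root]
3. n1.pre = "vp"  ["vp"]
4. n2.lim = 17  [terminal]
5. n3.acc = 28  [c.lim * 3 - 23]
6. n3.depth = "mu"  ["mu"]
7. n4.env = -7  [terminal]
8. n5.acc = 13  [E₀.acc - 15]
9. n5.depth = "uw"  ["uw"]
10. n6.env = "vy"  [terminal]
11. n7.env = 5  [terminal]
12. n8.cnt = -2  [terminal]
13. n5.mk = 11  [E.acc - 2]
14. n9.depth = "kmu"  ["k" ++ E₀.depth]
15. n9.idx = 18  [E₀.acc - 10]
16. n10.lim = 30  [terminal]
17. n11.cnt = 12  [terminal]
18. n9.ok = 24  [c.lim - 6]
19. n3.mk = -4  [a.env + E₁.mk - 8]
20. n12.ok = 13  [c.lim + E.mk]
21. n12.tag = false  [c.lim > 17]
22. n12.acc = true  [E.mk > -5]
23. n13.depth = "nz"  ["nz"]
24. n13.idx = 24  [D.ok * -1 + 37]
25. n14.lim = 0  [terminal]
26. n13.ok = 11  [c.lim * -2 + 11]
27. n15.acc = 15  [S.ok + 4]
28. n15.depth = "vx"  ["vx"]
29. n16.env = "ym"  [terminal]
30. n15.mk = -2  [E.acc * -2 + 28]
31. n12.depth = -4  [(if D.tag then S.ok else D.ok) - 17]
32. n1.key = 14  [len(C.pre) + 12]
33. n17.env = -6  [terminal]
34. n18.depth = "upx"  ["u" ++ S₀.depth]
35. n18.idx = 23  [len(S₀.depth) + 21]
36. n19.idx = false  [S.idx > 23]
37. n20.acc = 28  [28]
38. n20.depth = "nq"  ["nq"]
39. n21.env = 17  [terminal]
40. n22.cnt = 14  [terminal]
41. n20.mk = 14  [h.cnt * -1 + 28]
42. n19.off = 0  [0]
43. n18.ok = -2  [S.idx - 25]
44. n0.ok = 16  [C.key + 2]

24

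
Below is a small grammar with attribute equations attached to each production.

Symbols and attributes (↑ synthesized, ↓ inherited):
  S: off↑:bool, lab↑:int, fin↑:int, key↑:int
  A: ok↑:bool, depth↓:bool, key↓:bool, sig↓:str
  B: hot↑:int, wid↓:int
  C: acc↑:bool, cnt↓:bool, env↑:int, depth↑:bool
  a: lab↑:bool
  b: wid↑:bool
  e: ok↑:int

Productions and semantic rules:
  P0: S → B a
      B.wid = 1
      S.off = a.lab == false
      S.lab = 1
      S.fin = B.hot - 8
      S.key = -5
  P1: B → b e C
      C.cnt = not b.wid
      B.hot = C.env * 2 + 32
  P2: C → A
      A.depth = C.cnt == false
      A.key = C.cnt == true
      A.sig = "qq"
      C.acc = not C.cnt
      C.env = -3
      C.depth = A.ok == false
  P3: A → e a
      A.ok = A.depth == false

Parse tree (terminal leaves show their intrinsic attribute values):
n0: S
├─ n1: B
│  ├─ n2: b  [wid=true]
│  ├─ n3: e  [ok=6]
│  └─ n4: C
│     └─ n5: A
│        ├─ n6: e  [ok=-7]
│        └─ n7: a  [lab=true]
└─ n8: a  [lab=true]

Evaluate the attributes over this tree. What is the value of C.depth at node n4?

true

1. n1.wid = 1  [1]
2. n2.wid = true  [terminal]
3. n3.ok = 6  [terminal]
4. n4.cnt = false  [not b.wid]
5. n5.depth = true  [C.cnt == false]
6. n5.key = false  [C.cnt == true]
7. n5.sig = "qq"  ["qq"]
8. n6.ok = -7  [terminal]
9. n7.lab = true  [terminal]
10. n5.ok = false  [A.depth == false]
11. n4.acc = true  [not C.cnt]
12. n4.env = -3  [-3]
13. n4.depth = true  [A.ok == false]
14. n1.hot = 26  [C.env * 2 + 32]
15. n8.lab = true  [terminal]
16. n0.off = false  [a.lab == false]
17. n0.lab = 1  [1]
18. n0.fin = 18  [B.hot - 8]
19. n0.key = -5  [-5]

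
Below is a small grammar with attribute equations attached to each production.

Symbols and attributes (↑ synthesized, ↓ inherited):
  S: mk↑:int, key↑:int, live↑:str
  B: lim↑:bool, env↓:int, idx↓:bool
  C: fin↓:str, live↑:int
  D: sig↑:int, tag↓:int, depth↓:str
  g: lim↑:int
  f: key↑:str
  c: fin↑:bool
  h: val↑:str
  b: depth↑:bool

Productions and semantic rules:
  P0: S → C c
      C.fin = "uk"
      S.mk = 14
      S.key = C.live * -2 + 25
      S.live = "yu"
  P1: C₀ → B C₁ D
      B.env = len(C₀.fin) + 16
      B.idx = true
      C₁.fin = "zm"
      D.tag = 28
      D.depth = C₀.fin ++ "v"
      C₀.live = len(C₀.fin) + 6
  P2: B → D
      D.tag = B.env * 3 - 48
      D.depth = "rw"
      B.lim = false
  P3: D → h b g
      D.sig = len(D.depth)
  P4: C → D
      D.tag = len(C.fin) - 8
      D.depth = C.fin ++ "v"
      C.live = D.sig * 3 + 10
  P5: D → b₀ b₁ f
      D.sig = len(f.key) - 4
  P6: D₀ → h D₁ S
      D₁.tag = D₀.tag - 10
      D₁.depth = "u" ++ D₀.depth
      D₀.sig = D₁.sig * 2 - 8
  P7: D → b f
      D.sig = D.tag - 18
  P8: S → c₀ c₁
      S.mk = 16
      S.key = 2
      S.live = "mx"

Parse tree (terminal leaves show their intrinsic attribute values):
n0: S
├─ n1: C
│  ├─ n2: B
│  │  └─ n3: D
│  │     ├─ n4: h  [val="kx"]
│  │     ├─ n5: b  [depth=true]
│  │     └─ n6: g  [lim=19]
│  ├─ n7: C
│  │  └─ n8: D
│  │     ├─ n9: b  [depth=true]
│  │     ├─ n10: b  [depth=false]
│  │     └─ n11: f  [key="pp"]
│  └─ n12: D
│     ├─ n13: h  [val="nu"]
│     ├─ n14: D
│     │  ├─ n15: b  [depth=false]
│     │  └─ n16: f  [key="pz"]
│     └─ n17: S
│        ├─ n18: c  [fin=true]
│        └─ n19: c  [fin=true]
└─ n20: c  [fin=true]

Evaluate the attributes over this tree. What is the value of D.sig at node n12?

1. n1.fin = "uk"  ["uk"]
2. n2.env = 18  [len(C₀.fin) + 16]
3. n2.idx = true  [true]
4. n3.tag = 6  [B.env * 3 - 48]
5. n3.depth = "rw"  ["rw"]
6. n4.val = "kx"  [terminal]
7. n5.depth = true  [terminal]
8. n6.lim = 19  [terminal]
9. n3.sig = 2  [len(D.depth)]
10. n2.lim = false  [false]
11. n7.fin = "zm"  ["zm"]
12. n8.tag = -6  [len(C.fin) - 8]
13. n8.depth = "zmv"  [C.fin ++ "v"]
14. n9.depth = true  [terminal]
15. n10.depth = false  [terminal]
16. n11.key = "pp"  [terminal]
17. n8.sig = -2  [len(f.key) - 4]
18. n7.live = 4  [D.sig * 3 + 10]
19. n12.tag = 28  [28]
20. n12.depth = "ukv"  [C₀.fin ++ "v"]
21. n13.val = "nu"  [terminal]
22. n14.tag = 18  [D₀.tag - 10]
23. n14.depth = "uukv"  ["u" ++ D₀.depth]
24. n15.depth = false  [terminal]
25. n16.key = "pz"  [terminal]
26. n14.sig = 0  [D.tag - 18]
27. n18.fin = true  [terminal]
28. n19.fin = true  [terminal]
29. n17.mk = 16  [16]
30. n17.key = 2  [2]
31. n17.live = "mx"  ["mx"]
32. n12.sig = -8  [D₁.sig * 2 - 8]
33. n1.live = 8  [len(C₀.fin) + 6]
34. n20.fin = true  [terminal]
35. n0.mk = 14  [14]
36. n0.key = 9  [C.live * -2 + 25]
37. n0.live = "yu"  ["yu"]

-8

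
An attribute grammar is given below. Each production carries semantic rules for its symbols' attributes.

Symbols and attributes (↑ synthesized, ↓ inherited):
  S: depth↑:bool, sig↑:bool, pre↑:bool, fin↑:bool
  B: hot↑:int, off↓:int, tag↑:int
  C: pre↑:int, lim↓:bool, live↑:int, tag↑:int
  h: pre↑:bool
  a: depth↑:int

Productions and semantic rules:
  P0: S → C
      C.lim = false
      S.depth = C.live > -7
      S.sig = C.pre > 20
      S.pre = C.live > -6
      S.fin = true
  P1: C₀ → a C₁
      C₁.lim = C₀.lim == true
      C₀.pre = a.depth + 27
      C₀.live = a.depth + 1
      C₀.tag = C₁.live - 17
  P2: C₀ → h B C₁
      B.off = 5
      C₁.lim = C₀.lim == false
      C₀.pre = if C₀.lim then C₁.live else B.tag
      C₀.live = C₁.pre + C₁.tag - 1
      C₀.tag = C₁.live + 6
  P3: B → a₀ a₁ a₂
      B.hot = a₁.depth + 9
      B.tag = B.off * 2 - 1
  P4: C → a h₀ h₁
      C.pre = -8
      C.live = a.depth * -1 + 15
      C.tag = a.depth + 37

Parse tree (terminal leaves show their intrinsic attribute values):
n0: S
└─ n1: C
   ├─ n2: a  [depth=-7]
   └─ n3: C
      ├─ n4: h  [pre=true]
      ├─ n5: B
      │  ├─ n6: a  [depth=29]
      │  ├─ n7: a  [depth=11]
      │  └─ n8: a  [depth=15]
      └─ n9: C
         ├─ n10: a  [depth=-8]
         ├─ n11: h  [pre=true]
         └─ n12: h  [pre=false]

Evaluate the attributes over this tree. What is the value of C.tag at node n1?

1. n1.lim = false  [false]
2. n2.depth = -7  [terminal]
3. n3.lim = false  [C₀.lim == true]
4. n4.pre = true  [terminal]
5. n5.off = 5  [5]
6. n6.depth = 29  [terminal]
7. n7.depth = 11  [terminal]
8. n8.depth = 15  [terminal]
9. n5.hot = 20  [a₁.depth + 9]
10. n5.tag = 9  [B.off * 2 - 1]
11. n9.lim = true  [C₀.lim == false]
12. n10.depth = -8  [terminal]
13. n11.pre = true  [terminal]
14. n12.pre = false  [terminal]
15. n9.pre = -8  [-8]
16. n9.live = 23  [a.depth * -1 + 15]
17. n9.tag = 29  [a.depth + 37]
18. n3.pre = 9  [if C₀.lim then C₁.live else B.tag]
19. n3.live = 20  [C₁.pre + C₁.tag - 1]
20. n3.tag = 29  [C₁.live + 6]
21. n1.pre = 20  [a.depth + 27]
22. n1.live = -6  [a.depth + 1]
23. n1.tag = 3  [C₁.live - 17]
24. n0.depth = true  [C.live > -7]
25. n0.sig = false  [C.pre > 20]
26. n0.pre = false  [C.live > -6]
27. n0.fin = true  [true]

3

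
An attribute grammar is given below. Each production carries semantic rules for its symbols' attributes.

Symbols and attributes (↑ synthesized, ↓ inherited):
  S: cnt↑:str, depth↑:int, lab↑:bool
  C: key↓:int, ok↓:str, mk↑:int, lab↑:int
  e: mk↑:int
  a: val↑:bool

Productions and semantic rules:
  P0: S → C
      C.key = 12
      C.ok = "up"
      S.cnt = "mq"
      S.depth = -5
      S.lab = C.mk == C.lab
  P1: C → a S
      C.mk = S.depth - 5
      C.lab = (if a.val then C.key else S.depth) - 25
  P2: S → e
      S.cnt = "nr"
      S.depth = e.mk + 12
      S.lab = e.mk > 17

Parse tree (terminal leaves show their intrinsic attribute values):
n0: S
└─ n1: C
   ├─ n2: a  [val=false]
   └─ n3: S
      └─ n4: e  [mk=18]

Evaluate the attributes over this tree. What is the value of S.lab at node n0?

1. n1.key = 12  [12]
2. n1.ok = "up"  ["up"]
3. n2.val = false  [terminal]
4. n4.mk = 18  [terminal]
5. n3.cnt = "nr"  ["nr"]
6. n3.depth = 30  [e.mk + 12]
7. n3.lab = true  [e.mk > 17]
8. n1.mk = 25  [S.depth - 5]
9. n1.lab = 5  [(if a.val then C.key else S.depth) - 25]
10. n0.cnt = "mq"  ["mq"]
11. n0.depth = -5  [-5]
12. n0.lab = false  [C.mk == C.lab]

false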